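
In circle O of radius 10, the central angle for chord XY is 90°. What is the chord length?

Chord = 2(10) sin(45°) = 10*sqrt(2)

10*sqrt(2)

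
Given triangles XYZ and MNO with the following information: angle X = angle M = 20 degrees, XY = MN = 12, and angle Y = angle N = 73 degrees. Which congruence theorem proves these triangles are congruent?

Consider the given information: angle X = angle M = 20 degrees, XY = MN = 12, and angle Y = angle N = 73 degrees
This is not SSS or SAS: SSS requires all three pairs of sides, but we don't have that. SAS requires two sides and the included angle between them.
The correct criterion is ASA. Two pairs of corresponding angles and the included side are equal (Angle-Side-Angle).

ASA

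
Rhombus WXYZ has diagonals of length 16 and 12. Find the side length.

Half-diagonals are 8 and 6. side = sqrt(8^2 + 6^2) = sqrt(100) = 10

10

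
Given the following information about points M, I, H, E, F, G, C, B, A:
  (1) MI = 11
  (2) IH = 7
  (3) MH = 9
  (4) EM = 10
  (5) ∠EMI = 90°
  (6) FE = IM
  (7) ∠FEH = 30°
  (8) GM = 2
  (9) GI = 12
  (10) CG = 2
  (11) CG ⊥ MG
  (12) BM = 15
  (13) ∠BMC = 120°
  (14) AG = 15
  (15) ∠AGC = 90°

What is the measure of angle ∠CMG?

Step 1: By the law of cosines on triangle MGC: MC² = 2² + 2² − 2·2·2·cos(90°) = 8, so MC = 2·√2.
Step 2: By the inverse law of cosines on triangle CMG: cos(∠CMG) = ((2·√2)² + 2² − 2²) / (2·2·√2·2) = 8/11.31 = 0.7071, so ∠CMG = 45°.

Therefore, the measure of angle ∠CMG = 45°.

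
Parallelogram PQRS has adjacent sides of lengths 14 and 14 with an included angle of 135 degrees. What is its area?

Area = 14 * 14 * sin(135°) = 196 * sqrt(2)/2 = 98*sqrt(2)

98*sqrt(2)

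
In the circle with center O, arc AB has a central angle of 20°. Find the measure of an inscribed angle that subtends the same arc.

By the inscribed angle theorem, the inscribed angle is half the central angle.
Inscribed angle = 20° / 2 = 10°

10°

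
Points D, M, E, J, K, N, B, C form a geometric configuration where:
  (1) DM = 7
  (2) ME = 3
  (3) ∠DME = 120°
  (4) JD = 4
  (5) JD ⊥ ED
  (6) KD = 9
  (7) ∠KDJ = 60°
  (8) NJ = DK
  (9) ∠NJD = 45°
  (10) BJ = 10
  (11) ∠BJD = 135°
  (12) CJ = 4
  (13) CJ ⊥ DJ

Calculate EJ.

Step 1: By the law of cosines on triangle EMD: ED² = 3² + 7² − 2·3·7·cos(120°) = 79, so ED = √79.
Step 2: By the law of cosines on triangle EDJ: EJ² = √79² + 4² − 2·√79·4·cos(90°) = 95, so EJ = √95.

Therefore, the length of EJ = √95.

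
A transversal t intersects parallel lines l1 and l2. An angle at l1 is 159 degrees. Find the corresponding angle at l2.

When a transversal crosses parallel lines, angles in the same position at each intersection are called corresponding angles.
These are always equal, so the answer is 159 degrees.

159 degrees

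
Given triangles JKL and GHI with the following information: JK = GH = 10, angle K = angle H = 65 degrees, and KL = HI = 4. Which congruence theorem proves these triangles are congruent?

The given information provides:
JK = GH = 10, angle K = angle H = 65 degrees, and KL = HI = 4
This matches the SAS congruence theorem.
Two pairs of corresponding sides and the included angle are equal (Side-Angle-Side).

SAS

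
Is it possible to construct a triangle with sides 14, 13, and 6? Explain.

Sort the sides: 6, 13, 14.
It suffices to check that the sum of the two smallest exceeds the largest:
6 + 13 = 19 > 14. ✓
Yes, a valid triangle can be formed.

Yes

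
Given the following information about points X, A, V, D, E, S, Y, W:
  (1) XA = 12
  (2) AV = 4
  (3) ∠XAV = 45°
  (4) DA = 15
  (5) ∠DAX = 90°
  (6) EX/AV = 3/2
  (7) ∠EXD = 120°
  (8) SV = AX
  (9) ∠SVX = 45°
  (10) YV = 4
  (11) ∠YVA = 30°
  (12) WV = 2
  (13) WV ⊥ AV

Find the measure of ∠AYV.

Step 1: By the law of cosines on triangle YVA: YA² = 4² + 4² − 2·4·4·cos(30°) = 4.29, so YA ≈ 2.07.
Step 2: By the inverse law of cosines on triangle AYV: cos(∠AYV) = (2.07² + 4² − 4²) / (2·2.07·4) = 4.29/16.56 = 0.2588, so ∠AYV = 75°.

Therefore, the measure of angle ∠AYV = 75°.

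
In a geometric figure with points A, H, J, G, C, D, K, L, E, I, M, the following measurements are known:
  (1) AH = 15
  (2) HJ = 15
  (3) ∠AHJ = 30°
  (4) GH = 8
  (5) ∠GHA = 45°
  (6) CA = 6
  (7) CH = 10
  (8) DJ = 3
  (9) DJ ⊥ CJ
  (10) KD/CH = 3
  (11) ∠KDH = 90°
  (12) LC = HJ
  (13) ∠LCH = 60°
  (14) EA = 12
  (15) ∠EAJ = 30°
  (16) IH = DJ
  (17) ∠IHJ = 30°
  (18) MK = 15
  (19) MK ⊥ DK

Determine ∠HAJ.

Step 1: By the law of cosines on triangle AHJ: AJ² = 15² + 15² − 2·15·15·cos(30°) = 60.29, so AJ ≈ 7.76.
Step 2: By the inverse law of cosines on triangle HAJ: cos(∠HAJ) = (15² + 7.76² − 15²) / (2·15·7.76) = 60.29/232.94 = 0.2588, so ∠HAJ = 75°.

Therefore, the measure of angle ∠HAJ = 75°.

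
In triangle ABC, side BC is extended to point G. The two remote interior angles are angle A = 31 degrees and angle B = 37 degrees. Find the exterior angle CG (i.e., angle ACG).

By the exterior angle theorem, an exterior angle of a triangle equals the sum of the two remote interior angles.
Exterior angle = angle A + angle B
Exterior angle = 31 + 37 = 68 degrees

68 degrees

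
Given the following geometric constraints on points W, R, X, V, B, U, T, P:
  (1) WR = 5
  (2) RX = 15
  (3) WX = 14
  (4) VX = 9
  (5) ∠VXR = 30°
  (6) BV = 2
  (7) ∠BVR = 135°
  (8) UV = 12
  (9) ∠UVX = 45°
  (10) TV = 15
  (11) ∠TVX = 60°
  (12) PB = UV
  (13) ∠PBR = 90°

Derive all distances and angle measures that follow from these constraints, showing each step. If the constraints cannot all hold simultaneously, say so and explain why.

The constraints are consistent.

From the given relations:
  PB = UV = 12

Step 1: From RX = 15, XV = 9, and ∠RXV = 30°, by the law of cosines:
  RV² = RX² + XV² - 2·RX·XV·cos(30°) = 225 + 81 - 233.8 = 72.17
  RV ≈ 8.5

Step 2: From XV = 9, VU = 12, and ∠XVU = 45°, by the law of cosines:
  XU² = XV² + VU² - 2·XV·VU·cos(45°) = 81 + 144 - 152.7 = 72.26
  XU ≈ 8.5

Step 3: From XV = 9, VT = 15, and ∠XVT = 60°, by the law of cosines:
  XT² = XV² + VT² - 2·XV·VT·cos(60°) = 81 + 225 - 135 = 171
  XT = 3·√19

Step 4: From WR = 5, WX = 14, RX = 15, by the inverse law of cosines:
  cos(∠RWX) = (WR² + WX² - RX²) / (2·WR·WX)
  ∠RWX = 91.64°

Step 5: From RW = 5, RX = 15, WX = 14, by the inverse law of cosines:
  cos(∠WRX) = (RW² + RX² - WX²) / (2·RW·RX)
  ∠WRX = 68.9°

Step 6: From XR = 15, XW = 14, RW = 5, by the inverse law of cosines:
  cos(∠RXW) = (XR² + XW² - RW²) / (2·XR·XW)
  ∠RXW = 19.46°

Step 7: From RV = 8.5, VB = 2, and ∠RVB = 135°, by the law of cosines:
  RB² = RV² + VB² - 2·RV·VB·cos(135°) = 72.17 + 4 + 24.03 = 100.2
  RB ≈ 10.01

Step 8: From RV = 8.5, RX = 15, VX = 9, by the inverse law of cosines:
  cos(∠VRX) = (RV² + RX² - VX²) / (2·RV·RX)
  ∠VRX = 31.98°

Step 9: From XT = 3·√19, XV = 9, TV = 15, by the inverse law of cosines:
  cos(∠TXV) = (XT² + XV² - TV²) / (2·XT·XV)
  ∠TXV = 83.41°

Step 10: From XU = 8.5, XV = 9, UV = 12, by the inverse law of cosines:
  cos(∠UXV) = (XU² + XV² - UV²) / (2·XU·XV)
  ∠UXV = 86.53°

Step 11: From VR = 8.5, VX = 9, RX = 15, by the inverse law of cosines:
  cos(∠RVX) = (VR² + VX² - RX²) / (2·VR·VX)
  ∠RVX = 118.02°

Step 12: From UV = 12, UX = 8.5, VX = 9, by the inverse law of cosines:
  cos(∠VUX) = (UV² + UX² - VX²) / (2·UV·UX)
  ∠VUX = 48.47°

Step 13: From TV = 15, TX = 3·√19, VX = 9, by the inverse law of cosines:
  cos(∠VTX) = (TV² + TX² - VX²) / (2·TV·TX)
  ∠VTX = 36.59°

Step 14: From RB = 10.01, BP = 12, and ∠RBP = 90°, by the law of cosines:
  RP² = RB² + BP² - 2·RB·BP·cos(90°) = 100.2 + 144 - 0 = 244.2
  RP ≈ 15.63

Step 15: From RB = 10.01, RV = 8.5, BV = 2, by the inverse law of cosines:
  cos(∠BRV) = (RB² + RV² - BV²) / (2·RB·RV)
  ∠BRV = 8.12°

Step 16: From BR = 10.01, BV = 2, RV = 8.5, by the inverse law of cosines:
  cos(∠RBV) = (BR² + BV² - RV²) / (2·BR·BV)
  ∠RBV = 36.88°

Step 17: From RB = 10.01, RP = 15.63, BP = 12, by the inverse law of cosines:
  cos(∠BRP) = (RB² + RP² - BP²) / (2·RB·RP)
  ∠BRP = 50.17°

Step 18: From PB = 12, PR = 15.63, BR = 10.01, by the inverse law of cosines:
  cos(∠BPR) = (PB² + PR² - BR²) / (2·PB·PR)
  ∠BPR = 39.83°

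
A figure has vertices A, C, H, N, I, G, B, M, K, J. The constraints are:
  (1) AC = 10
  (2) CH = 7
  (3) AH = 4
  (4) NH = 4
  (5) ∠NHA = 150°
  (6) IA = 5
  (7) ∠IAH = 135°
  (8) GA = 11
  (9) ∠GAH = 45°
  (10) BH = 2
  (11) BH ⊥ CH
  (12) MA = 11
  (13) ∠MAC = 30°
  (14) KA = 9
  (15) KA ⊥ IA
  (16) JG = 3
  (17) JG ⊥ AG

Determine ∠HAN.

Step 1: By the law of cosines on triangle AHN: AN² = 4² + 4² − 2·4·4·cos(150°) = 59.71, so AN ≈ 7.73.
Step 2: By the inverse law of cosines on triangle HAN: cos(∠HAN) = (4² + 7.73² − 4²) / (2·4·7.73) = 59.71/61.82 = 0.9659, so ∠HAN = 15°.

Therefore, the measure of angle ∠HAN = 15°.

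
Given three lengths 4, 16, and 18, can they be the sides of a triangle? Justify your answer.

For three segments to close into a triangle, no single side can be as long as the other two combined.
The longest side is 18, and 4 + 16 = 20 > 18.
A triangle can be formed.

Yes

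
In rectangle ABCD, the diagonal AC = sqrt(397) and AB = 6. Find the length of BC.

Using the Pythagorean theorem: d^2 = a^2 + b^2
b^2 = d^2 - a^2
b^2 = 397 - 36
b^2 = 361
b = sqrt(361) = 19

19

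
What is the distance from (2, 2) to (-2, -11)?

The horizontal distance is |-2 - 2| = 4 and the vertical distance is |-11 - 2| = 13.
By the Pythagorean theorem, d = sqrt(4^2 + 13^2) = sqrt(185).

sqrt(185)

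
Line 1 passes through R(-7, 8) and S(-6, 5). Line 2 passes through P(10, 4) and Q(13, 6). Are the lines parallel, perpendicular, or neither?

Slope of line 1: m1 = (5 - 8)/(-6 - -7) = -3/1 = -3
Slope of line 2: m2 = (6 - 4)/(13 - 10) = 2/3 = 2/3
m1 != m2 (-3 != 2/3), so not parallel.
m1 * m2 = (-3) * (2/3) = -2 != -1, so not perpendicular.
The lines are neither parallel nor perpendicular.

Neither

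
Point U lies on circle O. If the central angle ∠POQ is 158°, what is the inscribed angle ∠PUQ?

By the inscribed angle theorem, the inscribed angle is half the central angle.
Inscribed angle = 158° / 2 = 79°

79°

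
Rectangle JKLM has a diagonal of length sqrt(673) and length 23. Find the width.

The diagonal of a rectangle forms a right triangle with the two sides.
Rearranging the Pythagorean theorem: missing side = sqrt(d^2 - known^2).
= sqrt(673 - 529) = sqrt(144) = 12.

12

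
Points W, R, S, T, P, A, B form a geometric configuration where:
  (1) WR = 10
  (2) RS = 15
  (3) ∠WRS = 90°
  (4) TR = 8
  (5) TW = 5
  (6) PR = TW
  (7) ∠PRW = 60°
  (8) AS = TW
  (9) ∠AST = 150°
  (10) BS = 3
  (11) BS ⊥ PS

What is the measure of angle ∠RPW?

From the given relations: PR = TW = 5.
Step 1: By the law of cosines on triangle PRW: PW² = 5² + 10² − 2·5·10·cos(60°) = 75, so PW = 5·√3.
Step 2: By the inverse law of cosines on triangle RPW: cos(∠RPW) = (5² + (5·√3)² − 10²) / (2·5·5·√3) = 0/86.6 = 0, so ∠RPW = 90°.

Therefore, the measure of angle ∠RPW = 90°.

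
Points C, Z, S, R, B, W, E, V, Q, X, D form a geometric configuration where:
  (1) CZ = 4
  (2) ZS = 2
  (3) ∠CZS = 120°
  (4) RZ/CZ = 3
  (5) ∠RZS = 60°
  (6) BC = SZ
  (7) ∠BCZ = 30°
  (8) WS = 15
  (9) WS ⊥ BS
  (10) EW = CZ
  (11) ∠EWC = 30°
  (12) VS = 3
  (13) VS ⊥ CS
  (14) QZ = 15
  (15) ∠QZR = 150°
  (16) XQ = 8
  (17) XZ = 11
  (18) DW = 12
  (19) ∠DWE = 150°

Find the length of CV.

Step 1: By the law of cosines on triangle CZS: CS² = 4² + 2² − 2·4·2·cos(120°) = 28, so CS = 2·√7.
Step 2: By the law of cosines on triangle CSV: CV² = (2·√7)² + 3² − 2·2·√7·3·cos(90°) = 37, so CV = √37.

Therefore, the length of CV = √37.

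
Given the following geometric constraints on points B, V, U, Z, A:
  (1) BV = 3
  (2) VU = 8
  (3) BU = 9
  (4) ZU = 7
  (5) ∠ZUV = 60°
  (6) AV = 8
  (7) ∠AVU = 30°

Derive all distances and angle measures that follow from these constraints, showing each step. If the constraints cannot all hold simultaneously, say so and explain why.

The constraints are consistent.

Step 1: From VU = 8, UZ = 7, and ∠VUZ = 60°, by the law of cosines:
  VZ² = VU² + UZ² - 2·VU·UZ·cos(60°) = 64 + 49 - 56 = 57
  VZ = √57

Step 2: From UV = 8, VA = 8, and ∠UVA = 30°, by the law of cosines:
  UA² = UV² + VA² - 2·UV·VA·cos(30°) = 64 + 64 - 110.9 = 17.15
  UA ≈ 4.14

Step 3: From BU = 9, BV = 3, UV = 8, by the inverse law of cosines:
  cos(∠UBV) = (BU² + BV² - UV²) / (2·BU·BV)
  ∠UBV = 61.22°

Step 4: From VB = 3, VU = 8, BU = 9, by the inverse law of cosines:
  cos(∠BVU) = (VB² + VU² - BU²) / (2·VB·VU)
  ∠BVU = 99.59°

Step 5: From UB = 9, UV = 8, BV = 3, by the inverse law of cosines:
  cos(∠BUV) = (UB² + UV² - BV²) / (2·UB·UV)
  ∠BUV = 19.19°

Step 6: From VU = 8, VZ = √57, UZ = 7, by the inverse law of cosines:
  cos(∠UVZ) = (VU² + VZ² - UZ²) / (2·VU·VZ)
  ∠UVZ = 53.41°

Step 7: From UA = 4.14, UV = 8, AV = 8, by the inverse law of cosines:
  cos(∠AUV) = (UA² + UV² - AV²) / (2·UA·UV)
  ∠AUV = 75°

Step 8: From ZU = 7, ZV = √57, UV = 8, by the inverse law of cosines:
  cos(∠UZV) = (ZU² + ZV² - UV²) / (2·ZU·ZV)
  ∠UZV = 66.59°

Step 9: From AU = 4.14, AV = 8, UV = 8, by the inverse law of cosines:
  cos(∠UAV) = (AU² + AV² - UV²) / (2·AU·AV)
  ∠UAV = 75°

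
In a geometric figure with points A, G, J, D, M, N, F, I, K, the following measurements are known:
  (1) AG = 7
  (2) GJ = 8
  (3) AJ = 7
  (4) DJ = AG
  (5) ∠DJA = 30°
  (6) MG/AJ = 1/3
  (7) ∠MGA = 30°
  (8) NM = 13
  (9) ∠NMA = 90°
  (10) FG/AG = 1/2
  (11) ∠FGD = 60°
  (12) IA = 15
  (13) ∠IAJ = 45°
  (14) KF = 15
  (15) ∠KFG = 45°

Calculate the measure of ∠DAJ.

From the given relations: DJ = AG = 7.
Step 1: By the law of cosines on triangle AJD: AD² = 7² + 7² − 2·7·7·cos(30°) = 13.13, so AD ≈ 3.62.
Step 2: By the inverse law of cosines on triangle DAJ: cos(∠DAJ) = (3.62² + 7² − 7²) / (2·3.62·7) = 13.13/50.73 = 0.2588, so ∠DAJ = 75°.

Therefore, the measure of angle ∠DAJ = 75°.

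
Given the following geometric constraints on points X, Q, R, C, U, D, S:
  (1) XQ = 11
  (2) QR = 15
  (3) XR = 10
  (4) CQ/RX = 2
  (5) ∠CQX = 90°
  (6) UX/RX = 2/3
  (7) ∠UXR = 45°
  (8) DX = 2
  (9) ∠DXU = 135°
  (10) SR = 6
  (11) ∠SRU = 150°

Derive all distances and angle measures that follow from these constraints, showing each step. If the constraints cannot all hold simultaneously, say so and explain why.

The constraints are consistent.

From the given relations:
  CQ = 2·RX = 2·10 = 20
  UX = 2/3·RX = 2/3·10 ≈ 6.67

Step 1: From XQ = 11, QC = 20, and ∠XQC = 90°, by the law of cosines:
  XC² = XQ² + QC² - 2·XQ·QC·cos(90°) = 121 + 400 - 0 = 521
  XC ≈ 22.83

Step 2: From RX = 10, XU = 6.67, and ∠RXU = 45°, by the law of cosines:
  RU² = RX² + XU² - 2·RX·XU·cos(45°) = 100 + 44.44 - 94.28 = 50.16
  RU ≈ 7.08

Step 3: From UX = 6.67, XD = 2, and ∠UXD = 135°, by the law of cosines:
  UD² = UX² + XD² - 2·UX·XD·cos(135°) = 44.44 + 4 + 18.86 = 67.3
  UD ≈ 8.2

Step 4: From XQ = 11, XR = 10, QR = 15, by the inverse law of cosines:
  cos(∠QXR) = (XQ² + XR² - QR²) / (2·XQ·XR)
  ∠QXR = 91.04°

Step 5: From QR = 15, QX = 11, RX = 10, by the inverse law of cosines:
  cos(∠RQX) = (QR² + QX² - RX²) / (2·QR·QX)
  ∠RQX = 41.8°

Step 6: From RQ = 15, RX = 10, QX = 11, by the inverse law of cosines:
  cos(∠QRX) = (RQ² + RX² - QX²) / (2·RQ·RX)
  ∠QRX = 47.16°

Step 7: From UR = 7.08, RS = 6, and ∠URS = 150°, by the law of cosines:
  US² = UR² + RS² - 2·UR·RS·cos(150°) = 50.16 + 36 + 73.6 = 159.8
  US ≈ 12.64

Step 8: From XC = 22.83, XQ = 11, CQ = 20, by the inverse law of cosines:
  cos(∠CXQ) = (XC² + XQ² - CQ²) / (2·XC·XQ)
  ∠CXQ = 61.19°

Step 9: From RU = 7.08, RX = 10, UX = 6.67, by the inverse law of cosines:
  cos(∠URX) = (RU² + RX² - UX²) / (2·RU·RX)
  ∠URX = 41.73°

Step 10: From CQ = 20, CX = 22.83, QX = 11, by the inverse law of cosines:
  cos(∠QCX) = (CQ² + CX² - QX²) / (2·CQ·CX)
  ∠QCX = 28.81°

Step 11: From UD = 8.2, UX = 6.67, DX = 2, by the inverse law of cosines:
  cos(∠DUX) = (UD² + UX² - DX²) / (2·UD·UX)
  ∠DUX = 9.93°

Step 12: From UR = 7.08, UX = 6.67, RX = 10, by the inverse law of cosines:
  cos(∠RUX) = (UR² + UX² - RX²) / (2·UR·UX)
  ∠RUX = 93.27°

Step 13: From DU = 8.2, DX = 2, UX = 6.67, by the inverse law of cosines:
  cos(∠UDX) = (DU² + DX² - UX²) / (2·DU·DX)
  ∠UDX = 35.07°

Step 14: From UR = 7.08, US = 12.64, RS = 6, by the inverse law of cosines:
  cos(∠RUS) = (UR² + US² - RS²) / (2·UR·US)
  ∠RUS = 13.73°

Step 15: From SR = 6, SU = 12.64, RU = 7.08, by the inverse law of cosines:
  cos(∠RSU) = (SR² + SU² - RU²) / (2·SR·SU)
  ∠RSU = 16.27°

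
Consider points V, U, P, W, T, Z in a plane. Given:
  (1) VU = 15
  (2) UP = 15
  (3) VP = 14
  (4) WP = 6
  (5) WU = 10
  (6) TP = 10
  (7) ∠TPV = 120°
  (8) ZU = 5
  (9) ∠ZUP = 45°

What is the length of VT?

Step 1: By the law of cosines on triangle VPT: VT² = 14² + 10² − 2·14·10·cos(120°) = 436, so VT = 2·√109.

Therefore, the length of VT = 2·√109.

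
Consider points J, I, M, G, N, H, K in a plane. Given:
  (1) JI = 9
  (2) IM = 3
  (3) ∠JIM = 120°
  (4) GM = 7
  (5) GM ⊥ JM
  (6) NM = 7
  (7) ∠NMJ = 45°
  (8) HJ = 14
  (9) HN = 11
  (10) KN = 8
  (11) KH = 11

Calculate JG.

Step 1: By the law of cosines on triangle JIM: JM² = 9² + 3² − 2·9·3·cos(120°) = 117, so JM = 3·√13.
Step 2: By the law of cosines on triangle JMG: JG² = (3·√13)² + 7² − 2·3·√13·7·cos(90°) = 166, so JG = √166.

Therefore, the length of JG = √166.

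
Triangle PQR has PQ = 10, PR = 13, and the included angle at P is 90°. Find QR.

By the law of cosines: QR^2 = PQ^2 + PR^2 - 2*PQ*PR*cos(P)
QR^2 = 10^2 + 13^2 - 2*10*13*cos(90°)
QR^2 = 100 + 169 - 260*(0)
QR^2 = 269
QR = sqrt(269)

sqrt(269)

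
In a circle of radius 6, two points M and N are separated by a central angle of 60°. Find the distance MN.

Drop a perpendicular from the center to the chord, bisecting both the chord and the central angle.
Each half-chord = r sin(θ/2) = 6 sin(30°).
The full chord = 2 × 6 × sin(30°) = 6.

6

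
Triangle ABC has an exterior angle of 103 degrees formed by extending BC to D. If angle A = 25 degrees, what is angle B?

By the exterior angle theorem: exterior angle = sum of remote interior angles.
103 = 25 + angle B
angle B = 103 - 25 = 78 degrees

78 degrees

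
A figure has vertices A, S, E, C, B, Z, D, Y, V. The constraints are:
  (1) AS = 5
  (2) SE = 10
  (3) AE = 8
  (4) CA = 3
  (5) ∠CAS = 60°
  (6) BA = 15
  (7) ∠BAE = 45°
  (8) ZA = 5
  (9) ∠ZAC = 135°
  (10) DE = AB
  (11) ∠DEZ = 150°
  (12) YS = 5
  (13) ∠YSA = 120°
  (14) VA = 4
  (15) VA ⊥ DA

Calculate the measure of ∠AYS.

Step 1: By the law of cosines on triangle YSA: YA² = 5² + 5² − 2·5·5·cos(120°) = 75, so YA = 5·√3.
Step 2: By the inverse law of cosines on triangle AYS: cos(∠AYS) = ((5·√3)² + 5² − 5²) / (2·5·√3·5) = 75/86.6 = 0.866, so ∠AYS = 30°.

Therefore, the measure of angle ∠AYS = 30°.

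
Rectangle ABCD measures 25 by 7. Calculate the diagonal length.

Using the Pythagorean theorem:
d² = 25² + 7² = 625 + 49 = 674
d = sqrt(674)

sqrt(674)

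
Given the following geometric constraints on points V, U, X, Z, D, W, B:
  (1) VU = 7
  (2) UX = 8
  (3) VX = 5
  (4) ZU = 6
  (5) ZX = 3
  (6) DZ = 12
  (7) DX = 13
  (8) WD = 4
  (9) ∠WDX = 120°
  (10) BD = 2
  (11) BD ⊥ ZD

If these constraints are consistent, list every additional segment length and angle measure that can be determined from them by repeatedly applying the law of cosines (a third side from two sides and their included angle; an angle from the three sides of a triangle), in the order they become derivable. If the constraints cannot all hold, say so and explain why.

The constraints are consistent. Derivable facts, in order:
After 1 step:
- XW ≈ 15.39
- ZB = 2·√37
- ∠DXZ = 64.16°
- ∠DZX = 102.84°
- ∠UVX = 81.79°
- ∠UXV = 60°
- ∠UXZ = 39.57°
- ∠UZX = 121.86°
- ∠VUX = 38.21°
- ∠XDZ = 13°
- ∠XUZ = 18.57°
After 2 steps:
- ∠BZD = 9.46°
- ∠DBZ = 80.54°
- ∠DWX = 47°
- ∠DXW = 13°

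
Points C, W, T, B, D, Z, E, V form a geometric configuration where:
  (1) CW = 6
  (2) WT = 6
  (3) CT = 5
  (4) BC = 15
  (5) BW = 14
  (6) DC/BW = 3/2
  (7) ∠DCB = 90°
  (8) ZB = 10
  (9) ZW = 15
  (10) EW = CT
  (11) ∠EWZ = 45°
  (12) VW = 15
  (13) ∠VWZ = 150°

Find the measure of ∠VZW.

Step 1: By the law of cosines on triangle ZWV: ZV² = 15² + 15² − 2·15·15·cos(150°) = 839.71, so ZV ≈ 28.98.
Step 2: By the inverse law of cosines on triangle VZW: cos(∠VZW) = (28.98² + 15² − 15²) / (2·28.98·15) = 839.71/869.33 = 0.9659, so ∠VZW = 15°.

Therefore, the measure of angle ∠VZW = 15°.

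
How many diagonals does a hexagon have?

Each of the 6 vertices connects to 3 non-adjacent vertices via diagonals.
Total connections = 6 × 3 = 18, but each diagonal is counted twice.
Number of diagonals = 18 / 2 = 9.

9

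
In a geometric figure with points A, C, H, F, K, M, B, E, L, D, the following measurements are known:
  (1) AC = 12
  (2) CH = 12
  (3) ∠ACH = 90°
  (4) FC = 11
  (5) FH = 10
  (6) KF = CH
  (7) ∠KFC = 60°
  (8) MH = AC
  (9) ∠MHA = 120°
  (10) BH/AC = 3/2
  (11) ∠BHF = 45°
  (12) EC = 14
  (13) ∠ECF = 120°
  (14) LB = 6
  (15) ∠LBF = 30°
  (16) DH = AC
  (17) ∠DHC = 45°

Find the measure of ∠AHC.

Step 1: By the law of cosines on triangle HCA: HA² = 12² + 12² − 2·12·12·cos(90°) = 288, so HA = 12·√2.
Step 2: By the inverse law of cosines on triangle AHC: cos(∠AHC) = ((12·√2)² + 12² − 12²) / (2·12·√2·12) = 288/407.29 = 0.7071, so ∠AHC = 45°.

Therefore, the measure of angle ∠AHC = 45°.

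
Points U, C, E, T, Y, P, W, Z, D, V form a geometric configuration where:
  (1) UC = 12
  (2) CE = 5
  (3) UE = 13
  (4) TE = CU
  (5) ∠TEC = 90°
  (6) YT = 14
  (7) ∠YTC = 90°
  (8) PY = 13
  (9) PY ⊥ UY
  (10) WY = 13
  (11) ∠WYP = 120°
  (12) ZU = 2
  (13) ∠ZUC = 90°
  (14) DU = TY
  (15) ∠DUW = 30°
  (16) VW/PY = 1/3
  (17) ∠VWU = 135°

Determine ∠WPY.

Step 1: By the law of cosines on triangle PYW: PW² = 13² + 13² − 2·13·13·cos(120°) = 507, so PW = 13·√3.
Step 2: By the inverse law of cosines on triangle WPY: cos(∠WPY) = ((13·√3)² + 13² − 13²) / (2·13·√3·13) = 507/585.43 = 0.866, so ∠WPY = 30°.

Therefore, the measure of angle ∠WPY = 30°.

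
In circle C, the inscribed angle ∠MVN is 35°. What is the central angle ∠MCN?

By the inscribed angle theorem, the central angle is twice the inscribed angle.
Central angle = 2 × 35° = 70°

70°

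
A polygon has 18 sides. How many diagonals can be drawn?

Each of the 18 vertices connects to 15 non-adjacent vertices via diagonals.
Total connections = 18 × 15 = 270, but each diagonal is counted twice.
Number of diagonals = 270 / 2 = 135.

135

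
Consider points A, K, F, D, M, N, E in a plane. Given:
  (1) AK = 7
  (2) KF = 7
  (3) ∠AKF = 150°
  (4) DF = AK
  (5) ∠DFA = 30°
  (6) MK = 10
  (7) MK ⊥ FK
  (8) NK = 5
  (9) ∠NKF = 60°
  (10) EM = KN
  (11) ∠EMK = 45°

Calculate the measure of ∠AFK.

Step 1: By the law of cosines on triangle FKA: FA² = 7² + 7² − 2·7·7·cos(150°) = 182.87, so FA ≈ 13.52.
Step 2: By the inverse law of cosines on triangle AFK: cos(∠AFK) = (13.52² + 7² − 7²) / (2·13.52·7) = 182.87/189.32 = 0.9659, so ∠AFK = 15°.

Therefore, the measure of angle ∠AFK = 15°.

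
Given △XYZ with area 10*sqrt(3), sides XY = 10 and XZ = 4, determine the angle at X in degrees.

Area = (1/2) * a * b * sin(C)
sin(C) = 2 * Area / (a * b)
sin(C) = 2 * 10*sqrt(3) / (10 * 4)
sin(C) = sqrt(3)/2
C = arcsin(sqrt(3)/2) = 60°
Since sin(180° - C) = sin(C), the obtuse angle 120° gives the same area, so C = 60° or C = 120°.

60° or 120°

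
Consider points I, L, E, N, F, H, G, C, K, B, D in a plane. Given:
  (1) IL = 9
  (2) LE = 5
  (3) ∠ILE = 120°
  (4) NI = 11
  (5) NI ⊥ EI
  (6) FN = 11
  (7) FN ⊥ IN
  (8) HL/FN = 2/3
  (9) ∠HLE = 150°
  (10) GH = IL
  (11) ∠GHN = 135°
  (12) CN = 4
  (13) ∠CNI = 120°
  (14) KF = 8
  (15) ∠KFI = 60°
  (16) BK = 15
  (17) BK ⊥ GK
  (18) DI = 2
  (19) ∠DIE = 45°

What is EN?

Step 1: By the law of cosines on triangle ELI: EI² = 5² + 9² − 2·5·9·cos(120°) = 151, so EI = √151.
Step 2: By the law of cosines on triangle EIN: EN² = √151² + 11² − 2·√151·11·cos(90°) = 272, so EN = 4·√17.

Therefore, the length of EN = 4·√17.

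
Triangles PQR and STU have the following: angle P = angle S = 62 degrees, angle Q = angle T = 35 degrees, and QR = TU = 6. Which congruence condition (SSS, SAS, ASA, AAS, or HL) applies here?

The given information provides:
angle P = angle S = 62 degrees, angle Q = angle T = 35 degrees, and QR = TU = 6
This matches the AAS congruence theorem.
Two pairs of corresponding angles and a non-included side are equal (Angle-Angle-Side).

AAS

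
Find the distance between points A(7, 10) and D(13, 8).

d = sqrt((13 - 7)^2 + (8 - 10)^2)
d = sqrt(6^2 + -2^2)
d = sqrt(36 + 4)
d = sqrt(40) = 2*sqrt(10)

2*sqrt(10)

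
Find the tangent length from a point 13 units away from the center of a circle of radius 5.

The tangent, radius, and line from the external point to the center form a right triangle.
The right angle is where the tangent meets the radius.
By the Pythagorean theorem: tangent² + 5² = 13²
tangent² = 169 - 25 = 144
tangent = 12

12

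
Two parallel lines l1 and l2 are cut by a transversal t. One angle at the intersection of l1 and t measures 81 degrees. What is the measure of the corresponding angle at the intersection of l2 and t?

When a transversal crosses parallel lines, angles in the same position at each intersection are called corresponding angles.
These are always equal, so the answer is 81 degrees.

81 degrees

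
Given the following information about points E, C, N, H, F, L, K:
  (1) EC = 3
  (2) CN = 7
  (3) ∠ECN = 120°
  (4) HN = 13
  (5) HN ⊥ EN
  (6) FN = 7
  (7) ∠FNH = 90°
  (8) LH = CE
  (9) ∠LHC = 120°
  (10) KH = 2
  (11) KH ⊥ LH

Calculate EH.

Step 1: By the law of cosines on triangle ECN: EN² = 3² + 7² − 2·3·7·cos(120°) = 79, so EN = √79.
Step 2: By the law of cosines on triangle ENH: EH² = √79² + 13² − 2·√79·13·cos(90°) = 248, so EH = 2·√62.

Therefore, the length of EH = 2·√62.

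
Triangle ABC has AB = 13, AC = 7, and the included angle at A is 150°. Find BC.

When two sides and the included angle are known, the law of cosines gives the third side.
c^2 = a^2 + b^2 - 2ab cos(C) generalizes the Pythagorean theorem to non-right triangles.
Here: BC^2 = 169 + 49 - 182*(-sqrt(3)/2) = 91*sqrt(3) + 218
BC = sqrt(91*sqrt(3) + 218)

sqrt(91*sqrt(3) + 218)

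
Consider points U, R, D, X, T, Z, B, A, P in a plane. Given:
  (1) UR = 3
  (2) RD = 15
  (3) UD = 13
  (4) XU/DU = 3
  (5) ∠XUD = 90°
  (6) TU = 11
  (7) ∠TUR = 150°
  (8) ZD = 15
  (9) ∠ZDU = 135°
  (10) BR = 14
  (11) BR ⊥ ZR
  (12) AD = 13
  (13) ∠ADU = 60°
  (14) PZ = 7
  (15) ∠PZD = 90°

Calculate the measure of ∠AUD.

Step 1: By the law of cosines on triangle UDA: UA² = 13² + 13² − 2·13·13·cos(60°) = 169, so UA = 13.
Step 2: By the inverse law of cosines on triangle AUD: cos(∠AUD) = (13² + 13² − 13²) / (2·13·13) = 169/338 = 0.5, so ∠AUD = 60°.

Therefore, the measure of angle ∠AUD = 60°.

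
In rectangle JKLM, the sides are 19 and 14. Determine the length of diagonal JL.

Using the Pythagorean theorem:
d² = 19² + 14² = 361 + 196 = 557
d = sqrt(557)

sqrt(557)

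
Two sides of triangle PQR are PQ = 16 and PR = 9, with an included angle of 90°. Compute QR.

Since angle P = 90°, this is a right triangle and the law of cosines reduces to the Pythagorean theorem.
QR^2 = 16^2 + 9^2 = 337
QR = sqrt(337)

sqrt(337)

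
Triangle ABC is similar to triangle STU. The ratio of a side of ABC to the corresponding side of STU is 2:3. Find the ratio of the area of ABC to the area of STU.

Area ratio = (side ratio)^2 = (2/3)^2 = 4:9.

4:9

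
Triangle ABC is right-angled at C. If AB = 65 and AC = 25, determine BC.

By the Pythagorean theorem: BC^2 = AB^2 - AC^2
BC^2 = 65^2 - 25^2 = 4225 - 625 = 3600
BC = sqrt(3600) = 60

60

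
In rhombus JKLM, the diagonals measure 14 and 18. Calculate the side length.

The diagonals of a rhombus bisect each other at right angles.
Half-diagonals: 14/2 = 7 and 18/2 = 9
side = sqrt(7^2 + 9^2)
side = sqrt(49 + 81)
side = sqrt(130)

sqrt(130)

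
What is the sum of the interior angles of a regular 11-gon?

The sum of interior angles of an n-sided polygon is (n - 2) * 180.
For n = 11: (11 - 2) * 180 = 9 * 180 = 1620 degrees.

1620 degrees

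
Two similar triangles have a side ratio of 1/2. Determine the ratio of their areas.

The ratio of areas of similar triangles equals the square of the side ratio.
Side ratio = 1:2
Area ratio = (1/2)^2 = 1/4 = 1:4

1:4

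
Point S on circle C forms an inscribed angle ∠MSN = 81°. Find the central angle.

Central angle = 2 × 81° = 162° (inscribed angle theorem).

162°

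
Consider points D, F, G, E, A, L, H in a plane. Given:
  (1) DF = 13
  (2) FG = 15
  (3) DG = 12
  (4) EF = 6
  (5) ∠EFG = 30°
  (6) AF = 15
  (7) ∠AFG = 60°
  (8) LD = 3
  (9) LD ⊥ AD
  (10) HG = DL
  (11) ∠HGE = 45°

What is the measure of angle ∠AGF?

Step 1: By the law of cosines on triangle GFA: GA² = 15² + 15² − 2·15·15·cos(60°) = 225, so GA = 15.
Step 2: By the inverse law of cosines on triangle AGF: cos(∠AGF) = (15² + 15² − 15²) / (2·15·15) = 225/450 = 0.5, so ∠AGF = 60°.

Therefore, the measure of angle ∠AGF = 60°.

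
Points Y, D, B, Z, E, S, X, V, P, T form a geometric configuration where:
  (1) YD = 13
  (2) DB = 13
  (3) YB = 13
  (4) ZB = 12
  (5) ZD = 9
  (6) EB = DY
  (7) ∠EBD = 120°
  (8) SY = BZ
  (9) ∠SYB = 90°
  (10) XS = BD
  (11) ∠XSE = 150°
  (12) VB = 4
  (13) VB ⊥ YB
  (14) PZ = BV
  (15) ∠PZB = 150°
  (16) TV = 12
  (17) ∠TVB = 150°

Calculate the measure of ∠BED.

From the given relations: EB = DY = 13.
Step 1: By the law of cosines on triangle EBD: ED² = 13² + 13² − 2·13·13·cos(120°) = 507, so ED = 13·√3.
Step 2: By the inverse law of cosines on triangle BED: cos(∠BED) = (13² + (13·√3)² − 13²) / (2·13·13·√3) = 507/585.43 = 0.866, so ∠BED = 30°.

Therefore, the measure of angle ∠BED = 30°.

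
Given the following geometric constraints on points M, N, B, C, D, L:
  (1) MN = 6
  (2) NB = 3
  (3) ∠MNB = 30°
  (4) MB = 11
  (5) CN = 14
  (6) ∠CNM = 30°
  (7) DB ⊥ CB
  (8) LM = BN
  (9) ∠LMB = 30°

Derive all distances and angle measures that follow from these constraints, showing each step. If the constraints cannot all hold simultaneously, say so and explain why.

These constraints are not satisfiable: by the triangle inequality in triangle NMB, (1) MN = 6 and (2) NB = 3 force MB ≤ 6 + 3 = 9, but (4) says MB = 11. No planar figure meets all of them, so nothing further can be derived.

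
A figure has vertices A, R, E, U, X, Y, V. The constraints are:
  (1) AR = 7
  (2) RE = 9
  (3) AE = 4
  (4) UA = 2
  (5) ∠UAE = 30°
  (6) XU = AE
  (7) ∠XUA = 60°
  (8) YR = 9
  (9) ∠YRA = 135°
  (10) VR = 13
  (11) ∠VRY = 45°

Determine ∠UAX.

From the given relations: XU = AE = 4.
Step 1: By the law of cosines on triangle AUX: AX² = 2² + 4² − 2·2·4·cos(60°) = 12, so AX = 2·√3.
Step 2: By the inverse law of cosines on triangle UAX: cos(∠UAX) = (2² + (2·√3)² − 4²) / (2·2·2·√3) = 0/13.86 = 0, so ∠UAX = 90°.

Therefore, the measure of angle ∠UAX = 90°.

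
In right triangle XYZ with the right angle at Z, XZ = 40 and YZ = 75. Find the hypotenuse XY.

In a right triangle, the square of the hypotenuse equals the sum of the squares of the two legs.
The legs are 40 and 75, so the hypotenuse = sqrt(1600 + 5625) = sqrt(7225) = 85.

85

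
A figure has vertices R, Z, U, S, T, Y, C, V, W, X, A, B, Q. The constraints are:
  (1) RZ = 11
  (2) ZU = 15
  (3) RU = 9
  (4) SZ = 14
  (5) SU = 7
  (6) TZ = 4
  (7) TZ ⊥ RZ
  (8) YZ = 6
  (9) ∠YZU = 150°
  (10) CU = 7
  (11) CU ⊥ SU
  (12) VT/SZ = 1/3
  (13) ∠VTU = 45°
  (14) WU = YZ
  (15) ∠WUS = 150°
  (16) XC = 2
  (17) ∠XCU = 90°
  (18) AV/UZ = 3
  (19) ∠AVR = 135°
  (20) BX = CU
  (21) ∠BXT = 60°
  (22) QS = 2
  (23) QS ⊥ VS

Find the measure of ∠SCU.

Step 1: By the law of cosines on triangle CUS: CS² = 7² + 7² − 2·7·7·cos(90°) = 98, so CS = 7·√2.
Step 2: By the inverse law of cosines on triangle SCU: cos(∠SCU) = ((7·√2)² + 7² − 7²) / (2·7·√2·7) = 98/138.59 = 0.7071, so ∠SCU = 45°.

Therefore, the measure of angle ∠SCU = 45°.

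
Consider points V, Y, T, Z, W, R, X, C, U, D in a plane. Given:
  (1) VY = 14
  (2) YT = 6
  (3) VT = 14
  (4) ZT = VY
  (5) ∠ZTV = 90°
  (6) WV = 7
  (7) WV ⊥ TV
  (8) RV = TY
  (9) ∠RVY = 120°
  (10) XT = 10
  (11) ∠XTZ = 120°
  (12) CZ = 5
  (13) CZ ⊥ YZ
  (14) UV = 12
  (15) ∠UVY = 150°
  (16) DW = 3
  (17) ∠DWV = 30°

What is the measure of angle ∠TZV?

From the given relations: ZT = VY = 14.
Step 1: By the law of cosines on triangle ZTV: ZV² = 14² + 14² − 2·14·14·cos(90°) = 392, so ZV = 14·√2.
Step 2: By the inverse law of cosines on triangle TZV: cos(∠TZV) = (14² + (14·√2)² − 14²) / (2·14·14·√2) = 392/554.37 = 0.7071, so ∠TZV = 45°.

Therefore, the measure of angle ∠TZV = 45°.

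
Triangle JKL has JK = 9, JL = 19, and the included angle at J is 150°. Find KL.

Law of cosines: KL^2 = 9^2 + 19^2 - 2(9)(19)cos(150°) = 171*sqrt(3) + 442, so KL = sqrt(171*sqrt(3) + 442).

sqrt(171*sqrt(3) + 442)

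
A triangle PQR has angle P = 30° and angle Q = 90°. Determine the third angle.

Let angle R = x. Then 30 + 90 + x = 180.
x = 180 - 120 = 60 degrees.

60 degrees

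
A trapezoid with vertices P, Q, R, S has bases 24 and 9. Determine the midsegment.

The midsegment of a trapezoid = (base1 + base2) / 2
midsegment = (24 + 9) / 2
midsegment = 33 / 2
midsegment = 33/2

33/2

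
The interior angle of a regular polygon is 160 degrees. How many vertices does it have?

Each interior angle of a regular n-gon is (n - 2) * 180 / n.
Setting this equal to 160:
(n - 2) * 180 / n = 160
Each exterior angle = 180 - 160 = 20 degrees.
Since exterior angles sum to 360: n = 360 / 20 = 18.

18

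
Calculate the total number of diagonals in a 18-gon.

Each of the 18 vertices connects to 15 non-adjacent vertices via diagonals.
Total connections = 18 × 15 = 270, but each diagonal is counted twice.
Number of diagonals = 270 / 2 = 135.

135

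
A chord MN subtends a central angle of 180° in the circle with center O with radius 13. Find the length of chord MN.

Drop a perpendicular from the center to the chord, bisecting both the chord and the central angle.
Each half-chord = r sin(θ/2) = 13 sin(90°).
The full chord = 2 × 13 × sin(90°) = 26.

26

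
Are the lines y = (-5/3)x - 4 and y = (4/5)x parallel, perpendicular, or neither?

Slope of line 1: m1 = -5/3
Slope of line 2: m2 = 4/5
For parallel lines we need equal slopes: -5/3 != 4/5.
For perpendicular lines we need m1*m2 = -1: (-5/3)(4/5) = -4/3 != -1.
Since neither condition holds, the lines are neither parallel nor perpendicular.

Neither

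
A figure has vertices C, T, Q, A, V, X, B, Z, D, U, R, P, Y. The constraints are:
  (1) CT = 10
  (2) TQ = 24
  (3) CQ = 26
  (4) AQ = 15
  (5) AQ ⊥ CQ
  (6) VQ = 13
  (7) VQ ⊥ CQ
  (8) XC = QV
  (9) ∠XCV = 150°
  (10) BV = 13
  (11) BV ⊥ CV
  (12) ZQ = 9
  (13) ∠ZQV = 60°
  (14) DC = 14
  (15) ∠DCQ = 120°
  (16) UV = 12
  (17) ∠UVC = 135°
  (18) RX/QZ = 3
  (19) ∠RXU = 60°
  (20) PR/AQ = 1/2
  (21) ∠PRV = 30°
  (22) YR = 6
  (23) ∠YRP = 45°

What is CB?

Step 1: By the law of cosines on triangle CQV: CV² = 26² + 13² − 2·26·13·cos(90°) = 845, so CV = 13·√5.
Step 2: By the law of cosines on triangle CVB: CB² = (13·√5)² + 13² − 2·13·√5·13·cos(90°) = 1014, so CB = 13·√6.

Therefore, the length of CB = 13·√6.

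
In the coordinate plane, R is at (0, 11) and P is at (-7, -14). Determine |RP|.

The horizontal distance is |-7 - 0| = 7 and the vertical distance is |-14 - 11| = 25.
By the Pythagorean theorem, d = sqrt(7^2 + 25^2) = sqrt(674).

sqrt(674)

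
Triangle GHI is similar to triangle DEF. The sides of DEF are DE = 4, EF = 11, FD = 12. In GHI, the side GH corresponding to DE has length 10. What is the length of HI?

Since the triangles are similar, the ratio of corresponding sides is constant.
Scale factor k = GH / DE = 10 / 4 = 5/2
HI = k * EF = 5/2 * 11 = 55/2

55/2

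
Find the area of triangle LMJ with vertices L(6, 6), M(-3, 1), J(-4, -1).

Shoelace: Area = (1/2)|6(1--1) + -3(-1-6) + -4(6-1)| = (1/2)(13) = 13/2

13/2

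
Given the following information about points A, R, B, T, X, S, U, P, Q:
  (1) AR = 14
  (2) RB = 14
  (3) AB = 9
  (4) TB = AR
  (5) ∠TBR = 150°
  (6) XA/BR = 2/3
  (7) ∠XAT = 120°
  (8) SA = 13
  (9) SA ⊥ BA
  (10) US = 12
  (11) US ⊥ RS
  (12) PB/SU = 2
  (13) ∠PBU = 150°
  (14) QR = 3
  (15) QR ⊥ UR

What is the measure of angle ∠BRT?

From the given relations: TB = AR = 14.
Step 1: By the law of cosines on triangle RBT: RT² = 14² + 14² − 2·14·14·cos(150°) = 731.48, so RT ≈ 27.05.
Step 2: By the inverse law of cosines on triangle BRT: cos(∠BRT) = (14² + 27.05² − 14²) / (2·14·27.05) = 731.48/757.29 = 0.9659, so ∠BRT = 15°.

Therefore, the measure of angle ∠BRT = 15°.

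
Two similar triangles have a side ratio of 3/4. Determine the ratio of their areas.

Area scales with the square of linear dimensions. If every length is multiplied by 3/4, then the area is multiplied by (3/4)^2 = 9/16.
The area ratio is 9:16.

9:16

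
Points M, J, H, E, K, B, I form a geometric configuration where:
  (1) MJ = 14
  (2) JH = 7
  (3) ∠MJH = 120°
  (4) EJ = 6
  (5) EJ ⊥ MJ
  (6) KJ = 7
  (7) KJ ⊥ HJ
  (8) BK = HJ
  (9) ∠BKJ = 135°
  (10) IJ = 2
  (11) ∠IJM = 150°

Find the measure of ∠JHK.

Step 1: By the law of cosines on triangle HJK: HK² = 7² + 7² − 2·7·7·cos(90°) = 98, so HK = 7·√2.
Step 2: By the inverse law of cosines on triangle JHK: cos(∠JHK) = (7² + (7·√2)² − 7²) / (2·7·7·√2) = 98/138.59 = 0.7071, so ∠JHK = 45°.

Therefore, the measure of angle ∠JHK = 45°.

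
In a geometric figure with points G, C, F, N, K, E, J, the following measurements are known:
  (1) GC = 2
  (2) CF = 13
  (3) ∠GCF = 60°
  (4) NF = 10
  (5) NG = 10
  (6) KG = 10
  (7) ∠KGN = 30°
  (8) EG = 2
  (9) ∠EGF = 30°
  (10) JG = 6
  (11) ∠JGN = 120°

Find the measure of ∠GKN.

Step 1: By the law of cosines on triangle KGN: KN² = 10² + 10² − 2·10·10·cos(30°) = 26.79, so KN ≈ 5.18.
Step 2: By the inverse law of cosines on triangle GKN: cos(∠GKN) = (10² + 5.18² − 10²) / (2·10·5.18) = 26.79/103.53 = 0.2588, so ∠GKN = 75°.

Therefore, the measure of angle ∠GKN = 75°.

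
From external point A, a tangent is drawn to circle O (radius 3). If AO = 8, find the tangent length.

tangent = √(d² - r²) = √(8² - 3²) = √(64 - 9) = √55 = sqrt(55)

sqrt(55)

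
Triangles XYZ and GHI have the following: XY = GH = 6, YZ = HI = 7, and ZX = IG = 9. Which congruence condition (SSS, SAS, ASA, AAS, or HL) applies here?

Consider the given information: XY = GH = 6, YZ = HI = 7, and ZX = IG = 9
This is not ASA or HL: ASA requires two angles and the side between them. HL only applies to right triangles with matching hypotenuse and leg.
The correct criterion is SSS. All three pairs of corresponding sides are equal (Side-Side-Side).

SSS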